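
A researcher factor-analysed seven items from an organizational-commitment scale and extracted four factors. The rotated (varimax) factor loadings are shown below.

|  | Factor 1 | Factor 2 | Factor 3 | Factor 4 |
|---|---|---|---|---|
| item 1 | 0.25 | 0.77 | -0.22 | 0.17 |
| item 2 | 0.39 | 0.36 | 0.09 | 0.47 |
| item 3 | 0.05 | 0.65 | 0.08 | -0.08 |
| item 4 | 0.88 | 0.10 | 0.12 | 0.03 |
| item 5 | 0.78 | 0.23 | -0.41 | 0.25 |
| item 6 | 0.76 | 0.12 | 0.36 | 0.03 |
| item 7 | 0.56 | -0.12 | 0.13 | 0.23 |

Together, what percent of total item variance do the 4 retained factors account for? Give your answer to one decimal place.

SS loadings by factor: 2.4911, 1.2367, 0.3919, 0.3734; total = 4.4931.
Total variance with 7 standardized items is 7, so the solution explains 4.4931/7 = 0.6419 = 64.19%.

64.2%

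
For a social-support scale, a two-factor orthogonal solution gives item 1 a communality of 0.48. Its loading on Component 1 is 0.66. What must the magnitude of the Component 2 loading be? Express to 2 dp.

0.21

Under orthogonal rotation h² = Σλ², so λ_Component 2² = h² − (0.4356) = 0.48 − 0.4356 = 0.0444.
|λ| = √0.0444 = 0.2107.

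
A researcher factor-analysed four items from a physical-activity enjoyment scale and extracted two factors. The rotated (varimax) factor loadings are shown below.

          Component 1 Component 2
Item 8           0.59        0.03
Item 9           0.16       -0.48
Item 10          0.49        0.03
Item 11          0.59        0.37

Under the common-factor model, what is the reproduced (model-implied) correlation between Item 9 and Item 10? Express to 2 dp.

r̂ = Σ λ_i·λ_j across factors = (0.16)(0.49) + (-0.48)(0.03)
  = +0.0784 -0.0144 = 0.0640

0.06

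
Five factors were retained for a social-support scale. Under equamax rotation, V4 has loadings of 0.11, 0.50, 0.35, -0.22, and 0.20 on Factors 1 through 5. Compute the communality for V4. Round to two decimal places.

h² = 0.11² + 0.50² + 0.35² + (-0.22)² + 0.20² = 0.0121 + 0.2500 + 0.1225 + 0.0484 + 0.0400 = 0.4730

0.47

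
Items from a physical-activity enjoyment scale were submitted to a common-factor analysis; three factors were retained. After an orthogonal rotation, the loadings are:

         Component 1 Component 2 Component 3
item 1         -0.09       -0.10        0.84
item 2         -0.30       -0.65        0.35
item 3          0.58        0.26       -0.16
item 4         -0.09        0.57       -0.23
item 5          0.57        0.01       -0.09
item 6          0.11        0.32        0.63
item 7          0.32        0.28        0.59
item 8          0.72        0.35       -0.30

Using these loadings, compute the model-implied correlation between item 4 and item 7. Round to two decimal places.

-0.00

r̂ = Σ λ_i·λ_j across factors = (-0.09)(0.32) + (0.57)(0.28) + (-0.23)(0.59)
  = -0.0288 +0.1596 -0.1357 = -0.0049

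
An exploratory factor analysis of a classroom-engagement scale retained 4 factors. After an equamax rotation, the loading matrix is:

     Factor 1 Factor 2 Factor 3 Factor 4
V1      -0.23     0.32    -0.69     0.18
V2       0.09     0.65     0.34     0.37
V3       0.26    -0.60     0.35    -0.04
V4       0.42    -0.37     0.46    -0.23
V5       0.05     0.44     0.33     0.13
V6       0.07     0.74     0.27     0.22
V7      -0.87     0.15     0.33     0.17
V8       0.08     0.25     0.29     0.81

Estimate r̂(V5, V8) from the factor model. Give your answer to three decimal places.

0.315

r̂ = Σ λ_i·λ_j across factors = (0.05)(0.08) + (0.44)(0.25) + (0.33)(0.29) + (0.13)(0.81)
  = +0.0040 +0.1100 +0.0957 +0.1053 = 0.3150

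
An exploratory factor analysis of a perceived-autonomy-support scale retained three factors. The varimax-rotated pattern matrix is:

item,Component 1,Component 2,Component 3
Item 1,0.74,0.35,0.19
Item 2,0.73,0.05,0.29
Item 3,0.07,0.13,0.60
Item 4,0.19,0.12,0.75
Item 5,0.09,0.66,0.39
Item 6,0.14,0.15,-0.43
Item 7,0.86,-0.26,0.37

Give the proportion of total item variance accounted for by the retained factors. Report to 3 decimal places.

0.584

SS loadings by factor: 1.8888, 0.6820, 1.5166; total = 4.0874.
Total variance with 7 standardized items is 7, so the solution explains 4.0874/7 = 0.5839.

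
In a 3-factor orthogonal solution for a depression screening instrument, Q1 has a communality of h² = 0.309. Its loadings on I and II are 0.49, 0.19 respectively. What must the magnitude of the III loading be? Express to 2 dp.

0.18

Under orthogonal rotation h² = Σλ², so λ_III² = h² − (0.2762) = 0.309 − 0.2762 = 0.0328.
|λ| = √0.0328 = 0.1811.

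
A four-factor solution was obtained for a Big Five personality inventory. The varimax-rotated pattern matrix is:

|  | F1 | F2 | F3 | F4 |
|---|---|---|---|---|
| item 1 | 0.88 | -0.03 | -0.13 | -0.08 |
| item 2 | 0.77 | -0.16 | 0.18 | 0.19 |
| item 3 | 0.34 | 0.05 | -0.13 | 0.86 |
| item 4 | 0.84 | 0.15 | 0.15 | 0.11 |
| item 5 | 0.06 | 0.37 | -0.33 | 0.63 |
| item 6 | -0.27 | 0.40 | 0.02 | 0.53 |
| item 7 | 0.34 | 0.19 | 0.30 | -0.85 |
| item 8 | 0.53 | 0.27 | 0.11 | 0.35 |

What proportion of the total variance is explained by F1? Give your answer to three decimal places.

0.333

SS loadings for F1 = 0.88² + 0.77² + 0.34² + 0.84² + 0.06² + (-0.27)² + 0.34² + 0.53² = 2.6615
Proportion of variance = 2.6615 / 8 = 0.3327.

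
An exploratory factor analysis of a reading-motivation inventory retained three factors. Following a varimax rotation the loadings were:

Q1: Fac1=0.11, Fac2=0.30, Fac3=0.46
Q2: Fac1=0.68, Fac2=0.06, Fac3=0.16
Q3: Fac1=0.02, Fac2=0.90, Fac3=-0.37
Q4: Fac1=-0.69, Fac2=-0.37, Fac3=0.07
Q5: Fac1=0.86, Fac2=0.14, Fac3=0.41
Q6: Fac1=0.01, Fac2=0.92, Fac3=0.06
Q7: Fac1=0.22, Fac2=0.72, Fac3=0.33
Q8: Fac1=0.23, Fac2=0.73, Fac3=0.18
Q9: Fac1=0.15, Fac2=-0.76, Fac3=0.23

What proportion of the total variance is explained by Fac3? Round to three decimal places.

0.083

SS loadings for Fac3 = 0.46² + 0.16² + (-0.37)² + 0.07² + 0.41² + 0.06² + 0.33² + 0.18² + 0.23² = 0.7449
Proportion of variance = 0.7449 / 9 = 0.0828.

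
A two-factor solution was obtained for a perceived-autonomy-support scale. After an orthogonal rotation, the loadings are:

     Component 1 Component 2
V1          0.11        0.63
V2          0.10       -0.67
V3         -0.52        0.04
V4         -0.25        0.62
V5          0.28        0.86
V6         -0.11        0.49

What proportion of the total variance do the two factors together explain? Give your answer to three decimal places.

0.443

SS loadings by factor: 0.4455, 2.2115; total = 2.6570.
Total variance with 6 standardized items is 6, so the solution explains 2.6570/6 = 0.4428.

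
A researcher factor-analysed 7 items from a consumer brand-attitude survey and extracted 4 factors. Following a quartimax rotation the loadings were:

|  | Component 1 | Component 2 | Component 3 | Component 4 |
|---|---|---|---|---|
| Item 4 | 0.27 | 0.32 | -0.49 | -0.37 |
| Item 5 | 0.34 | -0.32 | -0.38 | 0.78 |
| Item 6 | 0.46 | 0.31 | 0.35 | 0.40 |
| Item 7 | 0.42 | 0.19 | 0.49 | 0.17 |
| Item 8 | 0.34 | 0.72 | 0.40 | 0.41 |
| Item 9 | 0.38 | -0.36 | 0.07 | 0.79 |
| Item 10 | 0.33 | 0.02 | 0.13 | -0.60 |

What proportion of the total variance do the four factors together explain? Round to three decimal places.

Communalities: 0.5523, 0.9708, 0.5902, 0.4815, 0.9621, 0.9030, 0.4862; Σh² = 4.9461.
Total variance with 7 standardized items is 7, so the solution explains 4.9461/7 = 0.7066.

0.707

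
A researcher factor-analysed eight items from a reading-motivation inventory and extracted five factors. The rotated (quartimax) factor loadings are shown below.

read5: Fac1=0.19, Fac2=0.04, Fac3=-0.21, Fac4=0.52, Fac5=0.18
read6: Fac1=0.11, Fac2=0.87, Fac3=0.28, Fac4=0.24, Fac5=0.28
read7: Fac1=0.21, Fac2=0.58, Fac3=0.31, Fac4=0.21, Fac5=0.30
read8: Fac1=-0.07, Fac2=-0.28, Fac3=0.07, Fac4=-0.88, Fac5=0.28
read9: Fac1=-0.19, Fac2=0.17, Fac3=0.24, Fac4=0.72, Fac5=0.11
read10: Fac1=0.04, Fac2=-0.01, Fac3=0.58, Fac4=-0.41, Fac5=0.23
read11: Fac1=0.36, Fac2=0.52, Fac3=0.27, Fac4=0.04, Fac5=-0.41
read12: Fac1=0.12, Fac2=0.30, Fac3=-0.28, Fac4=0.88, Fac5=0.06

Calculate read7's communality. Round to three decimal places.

h² = 0.21² + 0.58² + 0.31² + 0.21² + 0.30² = 0.0441 + 0.3364 + 0.0961 + 0.0441 + 0.0900 = 0.6107

0.611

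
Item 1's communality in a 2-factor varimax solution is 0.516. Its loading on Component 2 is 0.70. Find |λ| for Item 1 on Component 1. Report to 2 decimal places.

0.16

Under orthogonal rotation h² = Σλ², so λ_Component 1² = h² − (0.4900) = 0.516 − 0.4900 = 0.0260.
|λ| = √0.0260 = 0.1612.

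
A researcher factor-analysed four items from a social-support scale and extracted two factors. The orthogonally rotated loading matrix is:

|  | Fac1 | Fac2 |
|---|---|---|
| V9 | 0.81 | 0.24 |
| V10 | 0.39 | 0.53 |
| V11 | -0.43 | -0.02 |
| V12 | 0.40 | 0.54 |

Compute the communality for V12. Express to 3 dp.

h² = 0.40² + 0.54² = 0.1600 + 0.2916 = 0.4516

0.452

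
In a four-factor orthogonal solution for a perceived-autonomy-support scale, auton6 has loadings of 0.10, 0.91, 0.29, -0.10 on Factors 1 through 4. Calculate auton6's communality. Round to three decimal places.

h² = 0.10² + 0.91² + 0.29² + (-0.10)² = 0.0100 + 0.8281 + 0.0841 + 0.0100 = 0.9322

0.932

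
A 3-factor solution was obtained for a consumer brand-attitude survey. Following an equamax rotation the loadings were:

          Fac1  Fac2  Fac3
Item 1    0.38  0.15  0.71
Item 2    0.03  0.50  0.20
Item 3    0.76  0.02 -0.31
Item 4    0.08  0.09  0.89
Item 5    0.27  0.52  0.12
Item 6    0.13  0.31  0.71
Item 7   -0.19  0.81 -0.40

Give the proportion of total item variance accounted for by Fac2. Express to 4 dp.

SS loadings for Fac2 = 0.15² + 0.50² + 0.02² + 0.09² + 0.52² + 0.31² + 0.81² = 1.3036
Proportion of variance = 1.3036 / 7 = 0.1862.

0.1862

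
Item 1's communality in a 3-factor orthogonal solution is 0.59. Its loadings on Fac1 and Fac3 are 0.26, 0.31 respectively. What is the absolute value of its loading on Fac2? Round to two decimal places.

0.65

Under orthogonal rotation h² = Σλ², so λ_Fac2² = h² − (0.1637) = 0.59 − 0.1637 = 0.4263.
|λ| = √0.4263 = 0.6529.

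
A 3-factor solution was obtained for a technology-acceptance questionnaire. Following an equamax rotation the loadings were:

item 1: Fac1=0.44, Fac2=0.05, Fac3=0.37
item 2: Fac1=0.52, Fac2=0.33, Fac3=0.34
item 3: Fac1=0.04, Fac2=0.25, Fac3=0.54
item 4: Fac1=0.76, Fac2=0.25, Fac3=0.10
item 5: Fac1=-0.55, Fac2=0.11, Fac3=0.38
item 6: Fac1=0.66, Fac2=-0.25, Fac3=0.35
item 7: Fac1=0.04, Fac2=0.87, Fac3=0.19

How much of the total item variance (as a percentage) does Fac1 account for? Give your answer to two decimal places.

SS loadings for Fac1 = 0.44² + 0.52² + 0.04² + 0.76² + (-0.55)² + 0.66² + 0.04² = 1.7829
With 7 standardized items, total variance = 7. Proportion = 1.7829/7 = 0.2547 → 25.47%.

25.47%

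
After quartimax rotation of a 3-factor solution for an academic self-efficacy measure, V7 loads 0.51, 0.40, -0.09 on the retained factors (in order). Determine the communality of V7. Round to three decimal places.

0.428

h² = 0.51² + 0.40² + (-0.09)² = 0.2601 + 0.1600 + 0.0081 = 0.4282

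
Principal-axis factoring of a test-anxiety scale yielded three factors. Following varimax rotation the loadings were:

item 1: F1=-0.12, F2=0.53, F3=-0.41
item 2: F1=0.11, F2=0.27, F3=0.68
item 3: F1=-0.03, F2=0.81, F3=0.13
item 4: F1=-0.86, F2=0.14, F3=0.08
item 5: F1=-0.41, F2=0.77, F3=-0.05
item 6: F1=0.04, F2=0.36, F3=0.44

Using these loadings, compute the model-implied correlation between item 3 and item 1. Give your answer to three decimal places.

0.380

r̂ = Σ λ_i·λ_j across factors = (-0.03)(-0.12) + (0.81)(0.53) + (0.13)(-0.41)
  = +0.0036 +0.4293 -0.0533 = 0.3796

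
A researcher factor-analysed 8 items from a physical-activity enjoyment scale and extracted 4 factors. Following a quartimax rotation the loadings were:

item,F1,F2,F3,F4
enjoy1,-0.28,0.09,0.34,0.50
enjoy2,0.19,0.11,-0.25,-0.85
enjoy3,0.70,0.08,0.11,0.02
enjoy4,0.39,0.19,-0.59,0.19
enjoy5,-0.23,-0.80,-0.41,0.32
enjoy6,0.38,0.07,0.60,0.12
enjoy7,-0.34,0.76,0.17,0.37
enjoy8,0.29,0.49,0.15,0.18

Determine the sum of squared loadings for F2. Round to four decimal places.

1.5253

SS loadings for F2 = 0.09² + 0.11² + 0.08² + 0.19² + (-0.80)² + 0.07² + 0.76² + 0.49² = 0.0081 + 0.0121 + 0.0064 + 0.0361 + 0.6400 + 0.0049 + 0.5776 + 0.2401 = 1.5253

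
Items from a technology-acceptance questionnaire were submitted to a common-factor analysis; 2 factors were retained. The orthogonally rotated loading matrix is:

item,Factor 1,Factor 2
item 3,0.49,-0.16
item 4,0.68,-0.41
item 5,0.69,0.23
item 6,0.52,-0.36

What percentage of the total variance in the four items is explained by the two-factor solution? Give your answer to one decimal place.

SS loadings by factor: 1.4490, 0.3762; total = 1.8252.
Total variance with 4 standardized items is 4, so the solution explains 1.8252/4 = 0.4563 = 45.63%.

45.6%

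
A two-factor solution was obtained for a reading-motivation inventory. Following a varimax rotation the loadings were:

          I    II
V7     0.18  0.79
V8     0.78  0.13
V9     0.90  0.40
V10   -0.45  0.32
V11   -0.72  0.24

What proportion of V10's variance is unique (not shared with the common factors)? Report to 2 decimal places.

0.70

h² = (-0.45)² + 0.32² = 0.2025 + 0.1024 = 0.3049
Uniqueness u² = 1 − h² = 1 − 0.3049 = 0.6951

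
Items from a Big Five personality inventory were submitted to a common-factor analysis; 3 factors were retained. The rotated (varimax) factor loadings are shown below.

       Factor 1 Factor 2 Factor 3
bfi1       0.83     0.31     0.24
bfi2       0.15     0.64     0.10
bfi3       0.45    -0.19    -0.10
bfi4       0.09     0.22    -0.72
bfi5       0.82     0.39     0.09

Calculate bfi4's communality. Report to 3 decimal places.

h² = 0.09² + 0.22² + (-0.72)² = 0.0081 + 0.0484 + 0.5184 = 0.5749

0.575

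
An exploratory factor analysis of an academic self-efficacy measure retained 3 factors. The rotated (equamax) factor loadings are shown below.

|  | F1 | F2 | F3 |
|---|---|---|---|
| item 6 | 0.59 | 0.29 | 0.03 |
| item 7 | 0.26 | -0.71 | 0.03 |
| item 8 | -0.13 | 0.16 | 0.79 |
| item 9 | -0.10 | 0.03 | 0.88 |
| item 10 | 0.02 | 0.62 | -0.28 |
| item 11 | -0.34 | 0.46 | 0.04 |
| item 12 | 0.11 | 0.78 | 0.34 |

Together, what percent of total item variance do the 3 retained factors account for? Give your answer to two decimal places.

SS loadings by factor: 0.5707, 1.8191, 1.5959; total = 3.9857.
Total variance with 7 standardized items is 7, so the solution explains 3.9857/7 = 0.5694 = 56.94%.

56.94%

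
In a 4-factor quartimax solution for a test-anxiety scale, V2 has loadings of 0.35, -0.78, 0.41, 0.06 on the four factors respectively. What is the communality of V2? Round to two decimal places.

0.90

h² = 0.35² + (-0.78)² + 0.41² + 0.06² = 0.1225 + 0.6084 + 0.1681 + 0.0036 = 0.9026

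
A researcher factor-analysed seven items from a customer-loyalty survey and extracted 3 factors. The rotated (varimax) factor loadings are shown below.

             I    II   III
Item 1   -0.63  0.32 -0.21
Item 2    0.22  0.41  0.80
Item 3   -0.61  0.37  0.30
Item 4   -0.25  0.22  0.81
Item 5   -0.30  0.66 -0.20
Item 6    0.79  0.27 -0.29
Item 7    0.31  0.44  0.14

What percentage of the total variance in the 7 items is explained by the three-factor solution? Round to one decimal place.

63.2%

SS loadings by factor: 1.6901, 1.1579, 1.5739; total = 4.4219.
Total variance with 7 standardized items is 7, so the solution explains 4.4219/7 = 0.6317 = 63.17%.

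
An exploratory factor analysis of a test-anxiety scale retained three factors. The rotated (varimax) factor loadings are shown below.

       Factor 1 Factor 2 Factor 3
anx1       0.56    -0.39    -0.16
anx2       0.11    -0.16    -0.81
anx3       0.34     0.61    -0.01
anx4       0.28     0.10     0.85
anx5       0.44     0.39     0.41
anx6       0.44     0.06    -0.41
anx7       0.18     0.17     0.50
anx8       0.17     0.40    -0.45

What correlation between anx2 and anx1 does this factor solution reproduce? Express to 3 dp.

0.254

r̂ = Σ λ_i·λ_j across factors = (0.11)(0.56) + (-0.16)(-0.39) + (-0.81)(-0.16)
  = +0.0616 +0.0624 +0.1296 = 0.2536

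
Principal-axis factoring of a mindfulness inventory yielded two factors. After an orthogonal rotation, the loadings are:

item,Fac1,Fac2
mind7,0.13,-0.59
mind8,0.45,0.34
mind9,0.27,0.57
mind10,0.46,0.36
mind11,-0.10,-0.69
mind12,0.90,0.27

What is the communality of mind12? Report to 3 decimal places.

h² = 0.90² + 0.27² = 0.8100 + 0.0729 = 0.8829

0.883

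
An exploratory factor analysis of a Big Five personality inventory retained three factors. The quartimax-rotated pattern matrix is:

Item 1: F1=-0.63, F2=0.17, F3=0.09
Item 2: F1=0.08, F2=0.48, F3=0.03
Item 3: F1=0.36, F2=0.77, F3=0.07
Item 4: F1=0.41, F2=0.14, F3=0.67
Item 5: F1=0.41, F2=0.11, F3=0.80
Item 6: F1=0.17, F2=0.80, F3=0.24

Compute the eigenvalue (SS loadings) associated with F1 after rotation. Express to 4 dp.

0.8980

SS loadings for F1 = (-0.63)² + 0.08² + 0.36² + 0.41² + 0.41² + 0.17² = 0.3969 + 0.0064 + 0.1296 + 0.1681 + 0.1681 + 0.0289 = 0.8980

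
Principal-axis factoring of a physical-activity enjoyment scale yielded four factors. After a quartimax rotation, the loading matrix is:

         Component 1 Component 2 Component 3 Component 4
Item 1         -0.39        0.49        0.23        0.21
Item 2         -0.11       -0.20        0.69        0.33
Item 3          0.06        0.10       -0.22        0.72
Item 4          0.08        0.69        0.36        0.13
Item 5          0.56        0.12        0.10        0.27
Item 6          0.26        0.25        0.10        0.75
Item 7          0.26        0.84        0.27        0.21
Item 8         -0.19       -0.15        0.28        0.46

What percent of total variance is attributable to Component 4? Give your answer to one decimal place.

19.7%

SS loadings for Component 4 = 0.21² + 0.33² + 0.72² + 0.13² + 0.27² + 0.75² + 0.21² + 0.46² = 1.5794
With 8 standardized items, total variance = 8. Proportion = 1.5794/8 = 0.1974 → 19.74%.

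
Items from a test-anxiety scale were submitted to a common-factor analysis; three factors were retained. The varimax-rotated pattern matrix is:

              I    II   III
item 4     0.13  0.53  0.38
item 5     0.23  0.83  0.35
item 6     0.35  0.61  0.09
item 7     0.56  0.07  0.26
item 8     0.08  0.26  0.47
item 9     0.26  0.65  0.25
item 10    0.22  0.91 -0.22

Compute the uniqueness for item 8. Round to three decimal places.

0.705

h² = 0.08² + 0.26² + 0.47² = 0.0064 + 0.0676 + 0.2209 = 0.2949
Uniqueness u² = 1 − h² = 1 − 0.2949 = 0.7051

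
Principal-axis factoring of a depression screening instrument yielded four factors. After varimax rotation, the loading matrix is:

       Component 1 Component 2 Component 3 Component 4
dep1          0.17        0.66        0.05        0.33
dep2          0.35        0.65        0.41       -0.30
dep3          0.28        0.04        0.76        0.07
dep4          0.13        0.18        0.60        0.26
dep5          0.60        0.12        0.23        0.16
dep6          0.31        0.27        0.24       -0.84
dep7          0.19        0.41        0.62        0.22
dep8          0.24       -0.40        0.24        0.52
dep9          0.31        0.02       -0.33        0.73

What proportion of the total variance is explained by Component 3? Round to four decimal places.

0.1966

SS loadings for Component 3 = 0.05² + 0.41² + 0.76² + 0.60² + 0.23² + 0.24² + 0.62² + 0.24² + (-0.33)² = 1.7696
Proportion of variance = 1.7696 / 9 = 0.1966.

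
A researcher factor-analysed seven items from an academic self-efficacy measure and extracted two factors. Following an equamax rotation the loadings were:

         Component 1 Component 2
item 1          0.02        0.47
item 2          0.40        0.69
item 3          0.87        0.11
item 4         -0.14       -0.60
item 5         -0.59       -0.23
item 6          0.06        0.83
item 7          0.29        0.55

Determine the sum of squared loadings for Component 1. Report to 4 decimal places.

SS loadings for Component 1 = 0.02² + 0.40² + 0.87² + (-0.14)² + (-0.59)² + 0.06² + 0.29² = 0.0004 + 0.1600 + 0.7569 + 0.0196 + 0.3481 + 0.0036 + 0.0841 = 1.3727

1.3727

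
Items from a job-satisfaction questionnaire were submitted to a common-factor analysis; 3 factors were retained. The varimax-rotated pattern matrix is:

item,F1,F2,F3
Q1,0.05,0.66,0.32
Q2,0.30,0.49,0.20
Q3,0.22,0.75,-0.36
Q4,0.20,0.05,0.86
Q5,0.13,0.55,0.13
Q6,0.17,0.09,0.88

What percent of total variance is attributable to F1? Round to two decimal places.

3.78%

SS loadings for F1 = 0.05² + 0.30² + 0.22² + 0.20² + 0.13² + 0.17² = 0.2267
With 6 standardized items, total variance = 6. Proportion = 0.2267/6 = 0.0378 → 3.78%.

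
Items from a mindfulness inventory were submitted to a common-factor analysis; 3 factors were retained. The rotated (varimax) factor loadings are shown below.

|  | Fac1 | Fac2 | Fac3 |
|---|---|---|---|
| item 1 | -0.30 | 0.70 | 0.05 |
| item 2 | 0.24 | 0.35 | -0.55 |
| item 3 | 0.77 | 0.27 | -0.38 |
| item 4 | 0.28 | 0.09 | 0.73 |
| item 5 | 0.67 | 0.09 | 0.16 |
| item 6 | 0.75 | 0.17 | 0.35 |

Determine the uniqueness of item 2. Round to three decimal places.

0.517

h² = 0.24² + 0.35² + (-0.55)² = 0.0576 + 0.1225 + 0.3025 = 0.4826
Uniqueness u² = 1 − h² = 1 − 0.4826 = 0.5174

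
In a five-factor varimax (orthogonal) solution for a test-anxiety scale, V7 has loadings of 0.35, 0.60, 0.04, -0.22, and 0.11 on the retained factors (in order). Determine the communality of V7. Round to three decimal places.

h² = 0.35² + 0.60² + 0.04² + (-0.22)² + 0.11² = 0.1225 + 0.3600 + 0.0016 + 0.0484 + 0.0121 = 0.5446

0.545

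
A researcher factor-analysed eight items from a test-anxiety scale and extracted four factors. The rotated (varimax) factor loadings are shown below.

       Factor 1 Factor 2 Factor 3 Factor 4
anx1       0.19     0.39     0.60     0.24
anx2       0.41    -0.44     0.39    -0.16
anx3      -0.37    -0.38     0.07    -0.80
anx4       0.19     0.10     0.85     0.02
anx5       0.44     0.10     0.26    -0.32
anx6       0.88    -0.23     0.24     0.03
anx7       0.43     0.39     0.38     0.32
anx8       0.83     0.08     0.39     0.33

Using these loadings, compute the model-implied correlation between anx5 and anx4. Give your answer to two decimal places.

r̂ = Σ λ_i·λ_j across factors = (0.44)(0.19) + (0.10)(0.10) + (0.26)(0.85) + (-0.32)(0.02)
  = +0.0836 +0.0100 +0.2210 -0.0064 = 0.3082

0.31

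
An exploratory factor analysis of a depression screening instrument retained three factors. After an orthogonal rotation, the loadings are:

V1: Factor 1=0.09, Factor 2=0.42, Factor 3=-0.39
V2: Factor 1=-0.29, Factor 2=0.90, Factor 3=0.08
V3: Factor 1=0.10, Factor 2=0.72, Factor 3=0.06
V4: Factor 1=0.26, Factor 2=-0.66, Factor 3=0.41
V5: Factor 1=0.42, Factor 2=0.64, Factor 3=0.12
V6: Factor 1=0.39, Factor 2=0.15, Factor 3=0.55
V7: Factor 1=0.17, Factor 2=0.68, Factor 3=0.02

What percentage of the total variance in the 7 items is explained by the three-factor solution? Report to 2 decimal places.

57.28%

SS loadings by factor: 0.5272, 2.8349, 0.6475; total = 4.0096.
Total variance with 7 standardized items is 7, so the solution explains 4.0096/7 = 0.5728 = 57.28%.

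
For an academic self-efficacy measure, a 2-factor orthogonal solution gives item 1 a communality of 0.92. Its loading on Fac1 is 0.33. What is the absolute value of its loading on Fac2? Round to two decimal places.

0.90

Under orthogonal rotation h² = Σλ², so λ_Fac2² = h² − (0.1089) = 0.92 − 0.1089 = 0.8111.
|λ| = √0.8111 = 0.9006.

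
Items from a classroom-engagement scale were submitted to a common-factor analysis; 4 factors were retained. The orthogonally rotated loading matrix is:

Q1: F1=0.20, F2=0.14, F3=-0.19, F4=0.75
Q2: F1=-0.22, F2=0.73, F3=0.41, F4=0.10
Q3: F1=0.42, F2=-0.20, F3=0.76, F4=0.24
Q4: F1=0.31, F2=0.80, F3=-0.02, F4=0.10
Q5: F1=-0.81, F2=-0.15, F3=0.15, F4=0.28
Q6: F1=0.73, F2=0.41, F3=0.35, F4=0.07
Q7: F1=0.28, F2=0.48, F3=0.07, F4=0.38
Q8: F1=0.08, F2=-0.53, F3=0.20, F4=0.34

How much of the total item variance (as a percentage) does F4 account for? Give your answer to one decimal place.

SS loadings for F4 = 0.75² + 0.10² + 0.24² + 0.10² + 0.28² + 0.07² + 0.38² + 0.34² = 0.9834
With 8 standardized items, total variance = 8. Proportion = 0.9834/8 = 0.1229 → 12.29%.

12.3%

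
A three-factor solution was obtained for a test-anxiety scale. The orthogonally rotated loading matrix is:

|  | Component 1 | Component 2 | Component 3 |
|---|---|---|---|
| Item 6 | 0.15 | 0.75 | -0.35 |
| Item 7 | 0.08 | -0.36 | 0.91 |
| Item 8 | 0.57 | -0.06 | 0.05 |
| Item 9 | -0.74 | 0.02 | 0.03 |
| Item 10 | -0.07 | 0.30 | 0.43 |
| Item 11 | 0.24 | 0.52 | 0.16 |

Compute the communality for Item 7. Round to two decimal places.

0.96

h² = 0.08² + (-0.36)² + 0.91² = 0.0064 + 0.1296 + 0.8281 = 0.9641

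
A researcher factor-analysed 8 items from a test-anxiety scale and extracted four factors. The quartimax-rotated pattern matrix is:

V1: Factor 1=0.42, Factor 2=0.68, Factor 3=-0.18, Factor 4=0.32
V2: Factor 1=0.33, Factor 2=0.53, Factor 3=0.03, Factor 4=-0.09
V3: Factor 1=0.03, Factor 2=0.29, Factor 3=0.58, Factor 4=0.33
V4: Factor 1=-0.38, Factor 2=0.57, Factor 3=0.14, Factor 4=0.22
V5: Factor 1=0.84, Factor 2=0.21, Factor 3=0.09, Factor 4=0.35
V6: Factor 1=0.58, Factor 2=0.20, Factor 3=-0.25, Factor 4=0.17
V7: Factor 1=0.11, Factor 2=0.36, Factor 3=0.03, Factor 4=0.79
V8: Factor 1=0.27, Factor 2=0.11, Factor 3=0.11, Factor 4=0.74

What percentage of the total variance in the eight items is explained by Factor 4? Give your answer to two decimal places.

19.89%

SS loadings for Factor 4 = 0.32² + (-0.09)² + 0.33² + 0.22² + 0.35² + 0.17² + 0.79² + 0.74² = 1.5909
With 8 standardized items, total variance = 8. Proportion = 1.5909/8 = 0.1989 → 19.89%.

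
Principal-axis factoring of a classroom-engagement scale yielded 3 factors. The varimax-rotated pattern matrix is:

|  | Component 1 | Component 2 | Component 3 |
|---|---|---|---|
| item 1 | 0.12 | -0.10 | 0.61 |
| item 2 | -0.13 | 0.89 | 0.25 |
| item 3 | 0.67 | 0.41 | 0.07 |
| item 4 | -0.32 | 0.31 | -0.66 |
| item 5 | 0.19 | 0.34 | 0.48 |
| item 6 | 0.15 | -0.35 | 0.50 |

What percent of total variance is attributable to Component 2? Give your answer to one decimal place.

21.7%

SS loadings for Component 2 = (-0.10)² + 0.89² + 0.41² + 0.31² + 0.34² + (-0.35)² = 1.3044
With 6 standardized items, total variance = 6. Proportion = 1.3044/6 = 0.2174 → 21.74%.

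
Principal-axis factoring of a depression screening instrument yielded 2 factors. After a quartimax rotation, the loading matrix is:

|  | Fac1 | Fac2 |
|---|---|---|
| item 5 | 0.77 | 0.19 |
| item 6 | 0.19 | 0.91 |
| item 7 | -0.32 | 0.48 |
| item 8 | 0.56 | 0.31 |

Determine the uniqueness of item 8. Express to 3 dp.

h² = 0.56² + 0.31² = 0.3136 + 0.0961 = 0.4097
Uniqueness u² = 1 − h² = 1 − 0.4097 = 0.5903

0.590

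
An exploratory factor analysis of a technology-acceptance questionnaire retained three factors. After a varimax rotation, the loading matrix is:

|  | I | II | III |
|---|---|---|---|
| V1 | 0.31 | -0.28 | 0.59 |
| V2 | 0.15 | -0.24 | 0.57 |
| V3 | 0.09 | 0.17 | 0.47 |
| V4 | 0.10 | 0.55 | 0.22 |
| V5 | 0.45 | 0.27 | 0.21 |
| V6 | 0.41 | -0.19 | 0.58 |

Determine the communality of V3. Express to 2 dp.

h² = 0.09² + 0.17² + 0.47² = 0.0081 + 0.0289 + 0.2209 = 0.2579

0.26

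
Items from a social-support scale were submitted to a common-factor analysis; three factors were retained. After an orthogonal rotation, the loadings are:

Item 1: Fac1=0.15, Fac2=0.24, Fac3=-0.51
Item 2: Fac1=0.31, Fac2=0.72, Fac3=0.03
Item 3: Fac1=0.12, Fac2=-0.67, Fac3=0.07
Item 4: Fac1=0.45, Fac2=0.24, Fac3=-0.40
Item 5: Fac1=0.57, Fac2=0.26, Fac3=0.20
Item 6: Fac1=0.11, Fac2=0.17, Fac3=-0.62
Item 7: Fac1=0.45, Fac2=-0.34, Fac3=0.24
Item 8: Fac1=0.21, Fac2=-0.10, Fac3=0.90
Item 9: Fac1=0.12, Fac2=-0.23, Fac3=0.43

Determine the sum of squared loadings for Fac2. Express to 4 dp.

1.3575

SS loadings for Fac2 = 0.24² + 0.72² + (-0.67)² + 0.24² + 0.26² + 0.17² + (-0.34)² + (-0.10)² + (-0.23)² = 0.0576 + 0.5184 + 0.4489 + 0.0576 + 0.0676 + 0.0289 + 0.1156 + 0.0100 + 0.0529 = 1.3575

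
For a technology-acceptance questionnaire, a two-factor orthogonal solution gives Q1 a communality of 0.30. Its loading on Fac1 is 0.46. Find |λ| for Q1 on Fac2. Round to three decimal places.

0.297

Under orthogonal rotation h² = Σλ², so λ_Fac2² = h² − (0.2116) = 0.30 − 0.2116 = 0.0884.
|λ| = √0.0884 = 0.2973.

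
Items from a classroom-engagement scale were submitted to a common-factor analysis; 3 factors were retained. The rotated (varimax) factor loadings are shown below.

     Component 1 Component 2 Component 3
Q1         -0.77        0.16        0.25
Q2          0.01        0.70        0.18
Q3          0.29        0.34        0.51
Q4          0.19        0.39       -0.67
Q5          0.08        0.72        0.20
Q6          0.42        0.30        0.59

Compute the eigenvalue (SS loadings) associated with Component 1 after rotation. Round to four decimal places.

0.8960

SS loadings for Component 1 = (-0.77)² + 0.01² + 0.29² + 0.19² + 0.08² + 0.42² = 0.5929 + 0.0001 + 0.0841 + 0.0361 + 0.0064 + 0.1764 = 0.8960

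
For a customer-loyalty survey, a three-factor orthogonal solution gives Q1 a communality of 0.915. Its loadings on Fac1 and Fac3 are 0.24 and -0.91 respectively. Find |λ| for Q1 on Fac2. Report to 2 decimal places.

0.17

Under orthogonal rotation h² = Σλ², so λ_Fac2² = h² − (0.8857) = 0.915 − 0.8857 = 0.0293.
|λ| = √0.0293 = 0.1712.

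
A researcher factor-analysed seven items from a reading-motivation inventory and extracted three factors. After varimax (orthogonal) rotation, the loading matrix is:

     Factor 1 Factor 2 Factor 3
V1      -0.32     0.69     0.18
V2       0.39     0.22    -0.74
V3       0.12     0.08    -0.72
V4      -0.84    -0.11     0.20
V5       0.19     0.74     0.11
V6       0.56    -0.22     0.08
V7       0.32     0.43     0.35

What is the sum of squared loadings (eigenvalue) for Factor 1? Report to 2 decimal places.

1.43

SS loadings for Factor 1 = (-0.32)² + 0.39² + 0.12² + (-0.84)² + 0.19² + 0.56² + 0.32² = 0.1024 + 0.1521 + 0.0144 + 0.7056 + 0.0361 + 0.3136 + 0.1024 = 1.4266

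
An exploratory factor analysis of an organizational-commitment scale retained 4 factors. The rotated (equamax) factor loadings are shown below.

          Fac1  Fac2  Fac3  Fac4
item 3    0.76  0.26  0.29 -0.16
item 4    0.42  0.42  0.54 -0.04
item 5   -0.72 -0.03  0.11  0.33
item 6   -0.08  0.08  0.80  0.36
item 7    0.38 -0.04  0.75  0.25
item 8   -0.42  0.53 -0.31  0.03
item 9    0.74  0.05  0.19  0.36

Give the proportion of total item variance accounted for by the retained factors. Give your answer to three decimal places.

Communalities: 0.7549, 0.6460, 0.6403, 0.7824, 0.7710, 0.5543, 0.7158; Σh² = 4.8647.
Total variance with 7 standardized items is 7, so the solution explains 4.8647/7 = 0.6950.

0.695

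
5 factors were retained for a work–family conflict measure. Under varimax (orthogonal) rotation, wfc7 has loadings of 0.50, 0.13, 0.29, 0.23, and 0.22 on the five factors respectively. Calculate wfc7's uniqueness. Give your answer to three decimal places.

0.548

h² = 0.50² + 0.13² + 0.29² + 0.23² + 0.22² = 0.2500 + 0.0169 + 0.0841 + 0.0529 + 0.0484 = 0.4523
Uniqueness u² = 1 − h² = 1 − 0.4523 = 0.5477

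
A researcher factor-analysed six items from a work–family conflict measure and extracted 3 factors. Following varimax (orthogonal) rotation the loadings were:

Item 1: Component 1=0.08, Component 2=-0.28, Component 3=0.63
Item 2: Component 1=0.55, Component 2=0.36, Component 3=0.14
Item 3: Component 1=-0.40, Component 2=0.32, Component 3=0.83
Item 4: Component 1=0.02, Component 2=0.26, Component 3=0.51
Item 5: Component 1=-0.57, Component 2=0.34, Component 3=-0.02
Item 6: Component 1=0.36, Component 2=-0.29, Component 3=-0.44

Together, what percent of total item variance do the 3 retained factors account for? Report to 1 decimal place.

51.0%

SS loadings by factor: 0.9238, 0.5777, 1.5595; total = 3.0610.
Total variance with 6 standardized items is 6, so the solution explains 3.0610/6 = 0.5102 = 51.02%.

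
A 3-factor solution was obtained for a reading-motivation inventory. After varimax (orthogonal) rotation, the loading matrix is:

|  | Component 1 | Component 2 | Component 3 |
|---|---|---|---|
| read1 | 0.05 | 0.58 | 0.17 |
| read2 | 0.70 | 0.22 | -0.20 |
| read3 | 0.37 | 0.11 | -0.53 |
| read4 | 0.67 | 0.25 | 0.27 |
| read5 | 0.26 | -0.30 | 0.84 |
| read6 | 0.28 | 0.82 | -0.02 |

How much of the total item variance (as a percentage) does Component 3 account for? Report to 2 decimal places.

18.81%

SS loadings for Component 3 = 0.17² + (-0.20)² + (-0.53)² + 0.27² + 0.84² + (-0.02)² = 1.1287
With 6 standardized items, total variance = 6. Proportion = 1.1287/6 = 0.1881 → 18.81%.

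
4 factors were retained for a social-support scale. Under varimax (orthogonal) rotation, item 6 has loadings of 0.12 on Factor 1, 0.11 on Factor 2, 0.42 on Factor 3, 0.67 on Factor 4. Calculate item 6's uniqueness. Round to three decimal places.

h² = 0.12² + 0.11² + 0.42² + 0.67² = 0.0144 + 0.0121 + 0.1764 + 0.4489 = 0.6518
Uniqueness u² = 1 − h² = 1 − 0.6518 = 0.3482

0.348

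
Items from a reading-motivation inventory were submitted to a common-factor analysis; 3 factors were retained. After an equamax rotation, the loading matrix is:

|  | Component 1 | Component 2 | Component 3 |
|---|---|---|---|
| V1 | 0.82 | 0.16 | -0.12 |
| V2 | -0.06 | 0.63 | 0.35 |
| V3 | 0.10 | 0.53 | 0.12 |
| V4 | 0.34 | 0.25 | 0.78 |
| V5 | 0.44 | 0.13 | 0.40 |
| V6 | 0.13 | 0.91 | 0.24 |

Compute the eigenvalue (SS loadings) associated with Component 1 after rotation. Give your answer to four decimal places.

1.0121

SS loadings for Component 1 = 0.82² + (-0.06)² + 0.10² + 0.34² + 0.44² + 0.13² = 0.6724 + 0.0036 + 0.0100 + 0.1156 + 0.1936 + 0.0169 = 1.0121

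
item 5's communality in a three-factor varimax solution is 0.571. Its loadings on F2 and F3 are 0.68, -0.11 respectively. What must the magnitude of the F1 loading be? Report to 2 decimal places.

Under orthogonal rotation h² = Σλ², so λ_F1² = h² − (0.4745) = 0.571 − 0.4745 = 0.0965.
|λ| = √0.0965 = 0.3106.

0.31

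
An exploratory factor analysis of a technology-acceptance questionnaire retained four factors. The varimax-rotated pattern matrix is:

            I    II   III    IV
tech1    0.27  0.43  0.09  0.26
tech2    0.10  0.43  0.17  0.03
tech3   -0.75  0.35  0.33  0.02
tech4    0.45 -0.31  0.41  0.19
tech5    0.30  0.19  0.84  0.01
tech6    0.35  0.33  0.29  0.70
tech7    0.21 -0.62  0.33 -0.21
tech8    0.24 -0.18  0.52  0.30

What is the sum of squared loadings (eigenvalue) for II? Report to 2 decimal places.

SS loadings for II = 0.43² + 0.43² + 0.35² + (-0.31)² + 0.19² + 0.33² + (-0.62)² + (-0.18)² = 0.1849 + 0.1849 + 0.1225 + 0.0961 + 0.0361 + 0.1089 + 0.3844 + 0.0324 = 1.1502

1.15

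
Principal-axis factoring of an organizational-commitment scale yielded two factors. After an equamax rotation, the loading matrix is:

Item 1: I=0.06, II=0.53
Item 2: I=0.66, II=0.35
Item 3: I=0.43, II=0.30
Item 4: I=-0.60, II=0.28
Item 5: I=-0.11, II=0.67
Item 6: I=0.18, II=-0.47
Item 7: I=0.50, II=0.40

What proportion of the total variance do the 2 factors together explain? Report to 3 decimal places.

0.383

Communalities: 0.2845, 0.5581, 0.2749, 0.4384, 0.4610, 0.2533, 0.4100; Σh² = 2.6802.
Total variance with 7 standardized items is 7, so the solution explains 2.6802/7 = 0.3829.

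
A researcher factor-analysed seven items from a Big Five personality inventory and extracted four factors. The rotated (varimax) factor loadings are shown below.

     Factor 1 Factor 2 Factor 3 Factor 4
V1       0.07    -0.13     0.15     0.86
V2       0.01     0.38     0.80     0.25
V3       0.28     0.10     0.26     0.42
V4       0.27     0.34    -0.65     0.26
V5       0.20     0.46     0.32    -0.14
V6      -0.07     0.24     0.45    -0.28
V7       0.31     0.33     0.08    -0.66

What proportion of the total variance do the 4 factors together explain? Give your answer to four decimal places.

0.5723

Communalities: 0.7839, 0.8470, 0.3324, 0.6786, 0.3736, 0.3434, 0.6470; Σh² = 4.0059.
Total variance with 7 standardized items is 7, so the solution explains 4.0059/7 = 0.5723.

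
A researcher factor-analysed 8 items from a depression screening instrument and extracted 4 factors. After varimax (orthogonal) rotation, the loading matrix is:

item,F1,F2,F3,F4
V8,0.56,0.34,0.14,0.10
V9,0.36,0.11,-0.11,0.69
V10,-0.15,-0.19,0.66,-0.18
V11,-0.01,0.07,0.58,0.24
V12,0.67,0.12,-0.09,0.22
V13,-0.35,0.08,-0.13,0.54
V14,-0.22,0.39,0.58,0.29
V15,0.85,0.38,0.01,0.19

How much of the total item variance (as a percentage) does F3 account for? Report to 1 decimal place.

SS loadings for F3 = 0.14² + (-0.11)² + 0.66² + 0.58² + (-0.09)² + (-0.13)² + 0.58² + 0.01² = 1.1652
With 8 standardized items, total variance = 8. Proportion = 1.1652/8 = 0.1457 → 14.56%.

14.6%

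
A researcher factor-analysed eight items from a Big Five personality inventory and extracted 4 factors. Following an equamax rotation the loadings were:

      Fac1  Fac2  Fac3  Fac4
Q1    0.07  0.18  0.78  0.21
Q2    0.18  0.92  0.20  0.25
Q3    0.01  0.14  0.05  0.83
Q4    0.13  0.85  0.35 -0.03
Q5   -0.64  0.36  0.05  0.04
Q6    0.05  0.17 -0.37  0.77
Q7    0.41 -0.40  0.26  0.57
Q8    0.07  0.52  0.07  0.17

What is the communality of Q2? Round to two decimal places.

h² = 0.18² + 0.92² + 0.20² + 0.25² = 0.0324 + 0.8464 + 0.0400 + 0.0625 = 0.9813

0.98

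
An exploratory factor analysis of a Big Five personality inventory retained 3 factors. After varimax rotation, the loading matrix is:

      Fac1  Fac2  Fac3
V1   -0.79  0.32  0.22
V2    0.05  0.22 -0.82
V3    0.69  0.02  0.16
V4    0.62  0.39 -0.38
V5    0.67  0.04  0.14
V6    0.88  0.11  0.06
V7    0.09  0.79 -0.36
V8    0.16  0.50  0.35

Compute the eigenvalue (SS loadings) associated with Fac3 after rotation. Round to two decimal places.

1.17

SS loadings for Fac3 = 0.22² + (-0.82)² + 0.16² + (-0.38)² + 0.14² + 0.06² + (-0.36)² + 0.35² = 0.0484 + 0.6724 + 0.0256 + 0.1444 + 0.0196 + 0.0036 + 0.1296 + 0.1225 = 1.1661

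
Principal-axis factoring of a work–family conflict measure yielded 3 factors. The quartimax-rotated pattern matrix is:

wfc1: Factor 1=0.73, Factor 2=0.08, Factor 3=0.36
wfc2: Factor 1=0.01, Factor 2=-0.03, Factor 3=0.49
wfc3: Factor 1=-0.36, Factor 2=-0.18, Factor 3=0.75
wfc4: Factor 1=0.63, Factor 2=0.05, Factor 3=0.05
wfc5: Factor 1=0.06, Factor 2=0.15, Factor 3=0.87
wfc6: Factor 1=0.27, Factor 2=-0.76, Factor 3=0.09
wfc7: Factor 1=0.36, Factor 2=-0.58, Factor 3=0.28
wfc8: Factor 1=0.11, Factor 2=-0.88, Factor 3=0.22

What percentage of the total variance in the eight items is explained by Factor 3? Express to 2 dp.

22.83%

SS loadings for Factor 3 = 0.36² + 0.49² + 0.75² + 0.05² + 0.87² + 0.09² + 0.28² + 0.22² = 1.8265
With 8 standardized items, total variance = 8. Proportion = 1.8265/8 = 0.2283 → 22.83%.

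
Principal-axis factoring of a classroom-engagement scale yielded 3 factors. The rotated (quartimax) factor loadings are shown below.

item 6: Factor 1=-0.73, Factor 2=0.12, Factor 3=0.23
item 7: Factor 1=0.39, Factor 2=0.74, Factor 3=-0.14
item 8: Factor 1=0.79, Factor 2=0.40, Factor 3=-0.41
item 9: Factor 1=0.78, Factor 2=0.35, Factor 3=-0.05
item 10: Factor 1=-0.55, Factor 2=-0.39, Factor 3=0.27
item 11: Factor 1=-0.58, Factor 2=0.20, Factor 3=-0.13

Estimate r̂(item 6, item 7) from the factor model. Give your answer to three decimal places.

-0.228

r̂ = Σ λ_i·λ_j across factors = (-0.73)(0.39) + (0.12)(0.74) + (0.23)(-0.14)
  = -0.2847 +0.0888 -0.0322 = -0.2281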